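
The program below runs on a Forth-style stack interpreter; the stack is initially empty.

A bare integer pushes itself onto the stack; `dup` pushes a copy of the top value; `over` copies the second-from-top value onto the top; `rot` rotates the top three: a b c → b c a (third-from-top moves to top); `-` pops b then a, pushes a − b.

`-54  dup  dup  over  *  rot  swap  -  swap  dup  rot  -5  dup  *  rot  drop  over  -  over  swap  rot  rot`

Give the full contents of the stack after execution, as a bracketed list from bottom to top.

[-54, 2995, -2970, -2970]

-54   [-54]
dup   [-54, -54]
dup   [-54, -54, -54]
over  [-54, -54, -54, -54]
*     [-54, -54, 2916]
rot   [-54, 2916, -54]
swap  [-54, -54, 2916]
-     [-54, -2970]
swap  [-2970, -54]
dup   [-2970, -54, -54]
rot   [-54, -54, -2970]
-5    [-54, -54, -2970, -5]
dup   [-54, -54, -2970, -5, -5]
*     [-54, -54, -2970, 25]
rot   [-54, -2970, 25, -54]
drop  [-54, -2970, 25]
over  [-54, -2970, 25, -2970]
-     [-54, -2970, 2995]
over  [-54, -2970, 2995, -2970]
swap  [-54, -2970, -2970, 2995]
rot   [-54, -2970, 2995, -2970]
rot   [-54, 2995, -2970, -2970]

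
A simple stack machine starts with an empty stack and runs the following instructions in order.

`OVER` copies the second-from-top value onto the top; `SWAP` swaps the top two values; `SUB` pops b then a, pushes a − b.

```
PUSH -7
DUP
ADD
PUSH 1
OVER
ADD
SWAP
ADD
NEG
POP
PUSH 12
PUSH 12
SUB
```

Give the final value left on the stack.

PUSH -7 → -7
DUP     → -7 -7
ADD     → -14
PUSH 1  → -14 1
OVER    → -14 1 -14
ADD     → -14 -13
SWAP    → -13 -14
ADD     → -27
NEG     → 27
POP     → (empty)
PUSH 12 → 12
PUSH 12 → 12 12
SUB     → 0

0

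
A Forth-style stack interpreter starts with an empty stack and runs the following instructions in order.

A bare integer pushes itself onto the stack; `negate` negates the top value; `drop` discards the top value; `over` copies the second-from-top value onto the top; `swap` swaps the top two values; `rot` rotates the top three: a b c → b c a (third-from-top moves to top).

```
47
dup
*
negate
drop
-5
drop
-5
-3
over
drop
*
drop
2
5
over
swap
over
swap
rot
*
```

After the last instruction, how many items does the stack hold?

3

47     : 47
dup    : 47 47
*      : 2209
negate : -2209
drop   : (empty)
-5     : -5
drop   : (empty)
-5     : -5
-3     : -5 -3
over   : -5 -3 -5
drop   : -5 -3
*      : 15
drop   : (empty)
2      : 2
5      : 2 5
over   : 2 5 2
swap   : 2 2 5
over   : 2 2 5 2
swap   : 2 2 2 5
rot    : 2 2 5 2
*      : 2 2 10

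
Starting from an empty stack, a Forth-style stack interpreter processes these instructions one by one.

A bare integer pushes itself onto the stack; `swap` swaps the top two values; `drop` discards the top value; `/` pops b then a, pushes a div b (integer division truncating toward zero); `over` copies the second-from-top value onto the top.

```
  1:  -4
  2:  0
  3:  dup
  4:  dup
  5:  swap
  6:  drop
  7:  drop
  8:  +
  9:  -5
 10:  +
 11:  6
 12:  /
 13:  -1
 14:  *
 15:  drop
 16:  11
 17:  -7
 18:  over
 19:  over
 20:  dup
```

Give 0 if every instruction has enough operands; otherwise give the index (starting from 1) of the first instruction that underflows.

-4    [-4]
0     [-4, 0]
dup   [-4, 0, 0]
dup   [-4, 0, 0, 0]
swap  [-4, 0, 0, 0]
drop  [-4, 0, 0]
drop  [-4, 0]
+     [-4]
-5    [-4, -5]
+     [-9]
6     [-9, 6]
/     [-1]
-1    [-1, -1]
*     [1]
drop  []
11    [11]
-7    [11, -7]
over  [11, -7, 11]
over  [11, -7, 11, -7]
dup   [11, -7, 11, -7, -7]

0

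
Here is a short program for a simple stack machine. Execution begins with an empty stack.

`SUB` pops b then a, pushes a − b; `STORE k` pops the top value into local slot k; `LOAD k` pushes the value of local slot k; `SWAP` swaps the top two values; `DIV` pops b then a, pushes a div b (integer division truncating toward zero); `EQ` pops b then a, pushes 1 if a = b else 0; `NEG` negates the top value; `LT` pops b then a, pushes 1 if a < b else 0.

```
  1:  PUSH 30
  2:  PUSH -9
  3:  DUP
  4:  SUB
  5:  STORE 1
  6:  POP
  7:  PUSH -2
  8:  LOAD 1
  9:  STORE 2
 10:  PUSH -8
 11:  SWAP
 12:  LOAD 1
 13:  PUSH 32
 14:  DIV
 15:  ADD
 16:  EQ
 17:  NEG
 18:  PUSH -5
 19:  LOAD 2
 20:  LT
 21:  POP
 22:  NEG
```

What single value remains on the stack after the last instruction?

0

PUSH 30 -> 30
PUSH -9 -> 30 -9
DUP     -> 30 -9 -9
SUB     -> 30 0
STORE 1 -> 30
POP     -> (empty)
PUSH -2 -> -2
LOAD 1  -> -2 0
STORE 2 -> -2
PUSH -8 -> -2 -8
SWAP    -> -8 -2
LOAD 1  -> -8 -2 0
PUSH 32 -> -8 -2 0 32
DIV     -> -8 -2 0
ADD     -> -8 -2
EQ      -> 0
NEG     -> 0
PUSH -5 -> 0 -5
LOAD 2  -> 0 -5 0
LT      -> 0 1
POP     -> 0
NEG     -> 0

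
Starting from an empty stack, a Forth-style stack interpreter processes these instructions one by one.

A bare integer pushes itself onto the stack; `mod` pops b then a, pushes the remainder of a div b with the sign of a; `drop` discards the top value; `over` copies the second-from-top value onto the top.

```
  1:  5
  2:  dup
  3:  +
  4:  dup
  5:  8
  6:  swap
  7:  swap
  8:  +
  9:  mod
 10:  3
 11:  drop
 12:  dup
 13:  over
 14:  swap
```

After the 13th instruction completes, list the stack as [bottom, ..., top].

[10, 10, 10]

5    -> [5]
dup  -> [5, 5]
+    -> [10]
dup  -> [10, 10]
8    -> [10, 10, 8]
swap -> [10, 8, 10]
swap -> [10, 10, 8]
+    -> [10, 18]
mod  -> [10]
3    -> [10, 3]
drop -> [10]
dup  -> [10, 10]
over -> [10, 10, 10]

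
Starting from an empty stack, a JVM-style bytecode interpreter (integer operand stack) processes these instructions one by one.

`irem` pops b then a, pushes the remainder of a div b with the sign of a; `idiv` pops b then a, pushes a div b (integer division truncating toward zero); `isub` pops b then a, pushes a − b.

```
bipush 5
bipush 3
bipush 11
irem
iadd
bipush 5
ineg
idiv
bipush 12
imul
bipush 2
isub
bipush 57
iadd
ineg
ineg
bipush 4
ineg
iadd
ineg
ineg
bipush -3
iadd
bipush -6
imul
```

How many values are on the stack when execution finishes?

1

bipush 5  -> 5
bipush 3  -> 5 3
bipush 11 -> 5 3 11
irem      -> 5 3
iadd      -> 8
bipush 5  -> 8 5
ineg      -> 8 -5
idiv      -> -1
bipush 12 -> -1 12
imul      -> -12
bipush 2  -> -12 2
isub      -> -14
bipush 57 -> -14 57
iadd      -> 43
ineg      -> -43
ineg      -> 43
bipush 4  -> 43 4
ineg      -> 43 -4
iadd      -> 39
ineg      -> -39
ineg      -> 39
bipush -3 -> 39 -3
iadd      -> 36
bipush -6 -> 36 -6
imul      -> -216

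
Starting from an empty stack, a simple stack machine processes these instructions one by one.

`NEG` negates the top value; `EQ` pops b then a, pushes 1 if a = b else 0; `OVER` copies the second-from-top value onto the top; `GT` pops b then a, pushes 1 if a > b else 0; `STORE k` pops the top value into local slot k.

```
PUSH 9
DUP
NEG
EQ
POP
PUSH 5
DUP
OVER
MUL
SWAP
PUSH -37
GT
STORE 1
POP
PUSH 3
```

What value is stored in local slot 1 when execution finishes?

1

PUSH 9   → 9
DUP      → 9 9
NEG      → 9 -9
EQ       → 0
POP      → (empty)
PUSH 5   → 5
DUP      → 5 5
OVER     → 5 5 5
MUL      → 5 25
SWAP     → 25 5
PUSH -37 → 25 5 -37
GT       → 25 1
STORE 1  → 25
POP      → (empty)
PUSH 3   → 3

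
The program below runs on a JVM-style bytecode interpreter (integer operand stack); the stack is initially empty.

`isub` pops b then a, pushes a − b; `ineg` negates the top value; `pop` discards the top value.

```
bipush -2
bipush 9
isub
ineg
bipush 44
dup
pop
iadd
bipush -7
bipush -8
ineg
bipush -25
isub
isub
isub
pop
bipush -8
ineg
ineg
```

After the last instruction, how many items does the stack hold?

1

bipush -2  → -2
bipush 9   → -2 9
isub       → -11
ineg       → 11
bipush 44  → 11 44
dup        → 11 44 44
pop        → 11 44
iadd       → 55
bipush -7  → 55 -7
bipush -8  → 55 -7 -8
ineg       → 55 -7 8
bipush -25 → 55 -7 8 -25
isub       → 55 -7 33
isub       → 55 -40
isub       → 95
pop        → (empty)
bipush -8  → -8
ineg       → 8
ineg       → -8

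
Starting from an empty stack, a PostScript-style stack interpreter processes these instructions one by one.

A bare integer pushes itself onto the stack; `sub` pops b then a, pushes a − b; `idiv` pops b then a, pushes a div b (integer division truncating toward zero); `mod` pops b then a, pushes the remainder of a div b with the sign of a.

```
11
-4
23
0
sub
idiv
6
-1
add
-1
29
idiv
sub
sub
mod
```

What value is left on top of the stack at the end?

11   -> 11
-4   -> 11 -4
23   -> 11 -4 23
0    -> 11 -4 23 0
sub  -> 11 -4 23
idiv -> 11 0
6    -> 11 0 6
-1   -> 11 0 6 -1
add  -> 11 0 5
-1   -> 11 0 5 -1
29   -> 11 0 5 -1 29
idiv -> 11 0 5 0
sub  -> 11 0 5
sub  -> 11 -5
mod  -> 1

1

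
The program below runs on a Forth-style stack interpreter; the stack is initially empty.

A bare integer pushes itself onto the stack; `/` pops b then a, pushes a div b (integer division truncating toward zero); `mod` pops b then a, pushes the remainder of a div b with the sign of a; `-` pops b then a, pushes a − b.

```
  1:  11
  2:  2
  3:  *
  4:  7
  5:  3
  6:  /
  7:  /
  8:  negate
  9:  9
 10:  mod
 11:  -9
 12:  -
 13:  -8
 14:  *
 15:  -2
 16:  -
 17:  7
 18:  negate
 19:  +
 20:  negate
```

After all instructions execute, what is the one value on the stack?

61

11     → [11]
2      → [11, 2]
*      → [22]
7      → [22, 7]
3      → [22, 7, 3]
/      → [22, 2]
/      → [11]
negate → [-11]
9      → [-11, 9]
mod    → [-2]
-9     → [-2, -9]
-      → [7]
-8     → [7, -8]
*      → [-56]
-2     → [-56, -2]
-      → [-54]
7      → [-54, 7]
negate → [-54, -7]
+      → [-61]
negate → [61]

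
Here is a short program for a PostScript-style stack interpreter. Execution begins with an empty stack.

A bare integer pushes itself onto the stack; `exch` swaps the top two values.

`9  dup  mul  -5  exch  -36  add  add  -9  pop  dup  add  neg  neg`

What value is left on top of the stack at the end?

80

9     [9]
dup   [9, 9]
mul   [81]
-5    [81, -5]
exch  [-5, 81]
-36   [-5, 81, -36]
add   [-5, 45]
add   [40]
-9    [40, -9]
pop   [40]
dup   [40, 40]
add   [80]
neg   [-80]
neg   [80]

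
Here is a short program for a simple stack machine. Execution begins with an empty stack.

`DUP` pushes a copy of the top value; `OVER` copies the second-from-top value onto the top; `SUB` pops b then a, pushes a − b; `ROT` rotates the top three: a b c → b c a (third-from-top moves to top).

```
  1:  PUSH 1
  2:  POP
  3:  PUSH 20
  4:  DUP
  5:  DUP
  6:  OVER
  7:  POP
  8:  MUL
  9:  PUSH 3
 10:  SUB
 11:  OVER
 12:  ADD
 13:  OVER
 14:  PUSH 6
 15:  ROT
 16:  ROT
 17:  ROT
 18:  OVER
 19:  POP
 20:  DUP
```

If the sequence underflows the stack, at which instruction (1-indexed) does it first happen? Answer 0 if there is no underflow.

PUSH 1  : [1]
POP     : []
PUSH 20 : [20]
DUP     : [20, 20]
DUP     : [20, 20, 20]
OVER    : [20, 20, 20, 20]
POP     : [20, 20, 20]
MUL     : [20, 400]
PUSH 3  : [20, 400, 3]
SUB     : [20, 397]
OVER    : [20, 397, 20]
ADD     : [20, 417]
OVER    : [20, 417, 20]
PUSH 6  : [20, 417, 20, 6]
ROT     : [20, 20, 6, 417]
ROT     : [20, 6, 417, 20]
ROT     : [20, 417, 20, 6]
OVER    : [20, 417, 20, 6, 20]
POP     : [20, 417, 20, 6]
DUP     : [20, 417, 20, 6, 6]

0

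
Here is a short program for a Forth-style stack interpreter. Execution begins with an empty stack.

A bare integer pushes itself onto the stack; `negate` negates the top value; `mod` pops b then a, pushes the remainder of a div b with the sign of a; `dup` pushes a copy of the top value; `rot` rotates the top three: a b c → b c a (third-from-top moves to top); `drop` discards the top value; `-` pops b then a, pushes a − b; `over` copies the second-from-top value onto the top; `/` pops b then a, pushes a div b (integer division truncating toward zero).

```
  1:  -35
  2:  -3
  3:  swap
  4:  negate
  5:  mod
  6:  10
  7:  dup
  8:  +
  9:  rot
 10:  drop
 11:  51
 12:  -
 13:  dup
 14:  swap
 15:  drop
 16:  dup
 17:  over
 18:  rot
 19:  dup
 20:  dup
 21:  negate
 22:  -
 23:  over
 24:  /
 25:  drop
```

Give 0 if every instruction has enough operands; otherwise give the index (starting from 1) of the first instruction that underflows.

9

-35    : -35
-3     : -35 -3
swap   : -3 -35
negate : -3 35
mod    : -3
10     : -3 10
dup    : -3 10 10
+      : -3 20
rot  — needs 3 operands, stack has 2 → underflow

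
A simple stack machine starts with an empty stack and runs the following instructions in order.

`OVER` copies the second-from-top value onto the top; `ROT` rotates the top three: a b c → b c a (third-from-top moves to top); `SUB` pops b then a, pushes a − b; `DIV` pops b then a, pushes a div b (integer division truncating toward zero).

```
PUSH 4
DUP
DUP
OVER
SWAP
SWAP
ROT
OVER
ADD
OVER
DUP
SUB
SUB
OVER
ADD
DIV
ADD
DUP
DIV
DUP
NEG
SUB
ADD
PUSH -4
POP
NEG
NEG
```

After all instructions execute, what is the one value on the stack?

PUSH 4  -> [4]
DUP     -> [4, 4]
DUP     -> [4, 4, 4]
OVER    -> [4, 4, 4, 4]
SWAP    -> [4, 4, 4, 4]
SWAP    -> [4, 4, 4, 4]
ROT     -> [4, 4, 4, 4]
OVER    -> [4, 4, 4, 4, 4]
ADD     -> [4, 4, 4, 8]
OVER    -> [4, 4, 4, 8, 4]
DUP     -> [4, 4, 4, 8, 4, 4]
SUB     -> [4, 4, 4, 8, 0]
SUB     -> [4, 4, 4, 8]
OVER    -> [4, 4, 4, 8, 4]
ADD     -> [4, 4, 4, 12]
DIV     -> [4, 4, 0]
ADD     -> [4, 4]
DUP     -> [4, 4, 4]
DIV     -> [4, 1]
DUP     -> [4, 1, 1]
NEG     -> [4, 1, -1]
SUB     -> [4, 2]
ADD     -> [6]
PUSH -4 -> [6, -4]
POP     -> [6]
NEG     -> [-6]
NEG     -> [6]

6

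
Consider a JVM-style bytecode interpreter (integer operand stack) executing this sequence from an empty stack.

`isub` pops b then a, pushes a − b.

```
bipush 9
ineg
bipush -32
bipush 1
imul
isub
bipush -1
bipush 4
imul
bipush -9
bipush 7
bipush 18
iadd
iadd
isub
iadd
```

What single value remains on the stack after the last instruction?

3

bipush 9   : [9]
ineg       : [-9]
bipush -32 : [-9, -32]
bipush 1   : [-9, -32, 1]
imul       : [-9, -32]
isub       : [23]
bipush -1  : [23, -1]
bipush 4   : [23, -1, 4]
imul       : [23, -4]
bipush -9  : [23, -4, -9]
bipush 7   : [23, -4, -9, 7]
bipush 18  : [23, -4, -9, 7, 18]
iadd       : [23, -4, -9, 25]
iadd       : [23, -4, 16]
isub       : [23, -20]
iadd       : [3]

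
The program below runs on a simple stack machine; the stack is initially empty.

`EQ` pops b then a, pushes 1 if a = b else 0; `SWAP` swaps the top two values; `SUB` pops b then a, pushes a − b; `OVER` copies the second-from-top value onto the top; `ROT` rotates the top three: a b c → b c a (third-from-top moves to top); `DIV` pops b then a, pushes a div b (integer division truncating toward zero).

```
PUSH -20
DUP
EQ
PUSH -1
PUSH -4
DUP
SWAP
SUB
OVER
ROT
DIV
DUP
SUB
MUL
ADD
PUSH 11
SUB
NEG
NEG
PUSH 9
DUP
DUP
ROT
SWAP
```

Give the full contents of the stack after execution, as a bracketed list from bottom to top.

PUSH -20 : -20
DUP      : -20 -20
EQ       : 1
PUSH -1  : 1 -1
PUSH -4  : 1 -1 -4
DUP      : 1 -1 -4 -4
SWAP     : 1 -1 -4 -4
SUB      : 1 -1 0
OVER     : 1 -1 0 -1
ROT      : 1 0 -1 -1
DIV      : 1 0 1
DUP      : 1 0 1 1
SUB      : 1 0 0
MUL      : 1 0
ADD      : 1
PUSH 11  : 1 11
SUB      : -10
NEG      : 10
NEG      : -10
PUSH 9   : -10 9
DUP      : -10 9 9
DUP      : -10 9 9 9
ROT      : -10 9 9 9
SWAP     : -10 9 9 9

[-10, 9, 9, 9]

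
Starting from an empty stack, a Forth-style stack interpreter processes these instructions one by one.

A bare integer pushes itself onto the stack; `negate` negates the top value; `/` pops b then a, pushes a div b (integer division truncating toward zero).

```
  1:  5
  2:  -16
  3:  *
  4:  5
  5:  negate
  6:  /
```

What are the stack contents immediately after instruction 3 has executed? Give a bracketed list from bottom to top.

5   : [5]
-16 : [5, -16]
*   : [-80]

[-80]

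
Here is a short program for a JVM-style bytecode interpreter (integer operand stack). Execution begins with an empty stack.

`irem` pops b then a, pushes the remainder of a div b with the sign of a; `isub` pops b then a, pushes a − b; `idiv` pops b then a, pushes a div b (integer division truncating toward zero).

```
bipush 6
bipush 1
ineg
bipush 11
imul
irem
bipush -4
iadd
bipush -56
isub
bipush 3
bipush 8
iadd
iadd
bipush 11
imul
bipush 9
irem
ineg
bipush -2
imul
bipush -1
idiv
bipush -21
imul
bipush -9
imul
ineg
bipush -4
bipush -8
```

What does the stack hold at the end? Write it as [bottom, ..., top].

bipush 6   : [6]
bipush 1   : [6, 1]
ineg       : [6, -1]
bipush 11  : [6, -1, 11]
imul       : [6, -11]
irem       : [6]
bipush -4  : [6, -4]
iadd       : [2]
bipush -56 : [2, -56]
isub       : [58]
bipush 3   : [58, 3]
bipush 8   : [58, 3, 8]
iadd       : [58, 11]
iadd       : [69]
bipush 11  : [69, 11]
imul       : [759]
bipush 9   : [759, 9]
irem       : [3]
ineg       : [-3]
bipush -2  : [-3, -2]
imul       : [6]
bipush -1  : [6, -1]
idiv       : [-6]
bipush -21 : [-6, -21]
imul       : [126]
bipush -9  : [126, -9]
imul       : [-1134]
ineg       : [1134]
bipush -4  : [1134, -4]
bipush -8  : [1134, -4, -8]

[1134, -4, -8]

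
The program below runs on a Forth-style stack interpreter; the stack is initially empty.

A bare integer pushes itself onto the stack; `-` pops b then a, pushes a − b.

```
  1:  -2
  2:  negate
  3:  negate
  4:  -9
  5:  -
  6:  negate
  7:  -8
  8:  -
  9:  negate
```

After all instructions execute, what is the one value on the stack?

-1

-2     : [-2]
negate : [2]
negate : [-2]
-9     : [-2, -9]
-      : [7]
negate : [-7]
-8     : [-7, -8]
-      : [1]
negate : [-1]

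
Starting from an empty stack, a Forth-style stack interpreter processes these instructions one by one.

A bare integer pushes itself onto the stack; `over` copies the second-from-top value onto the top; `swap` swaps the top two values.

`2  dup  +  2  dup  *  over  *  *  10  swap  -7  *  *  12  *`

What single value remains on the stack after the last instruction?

-53760

2     2
dup   2 2
+     4
2     4 2
dup   4 2 2
*     4 4
over  4 4 4
*     4 16
*     64
10    64 10
swap  10 64
-7    10 64 -7
*     10 -448
*     -4480
12    -4480 12
*     -53760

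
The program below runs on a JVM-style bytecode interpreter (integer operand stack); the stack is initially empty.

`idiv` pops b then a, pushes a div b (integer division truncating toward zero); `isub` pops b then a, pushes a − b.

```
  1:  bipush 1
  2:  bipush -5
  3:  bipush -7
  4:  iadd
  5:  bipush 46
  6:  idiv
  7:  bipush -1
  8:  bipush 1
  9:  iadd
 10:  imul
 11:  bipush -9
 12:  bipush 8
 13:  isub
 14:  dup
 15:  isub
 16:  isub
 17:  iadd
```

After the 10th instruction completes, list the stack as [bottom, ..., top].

[1, 0]

bipush 1   [1]
bipush -5  [1, -5]
bipush -7  [1, -5, -7]
iadd       [1, -12]
bipush 46  [1, -12, 46]
idiv       [1, 0]
bipush -1  [1, 0, -1]
bipush 1   [1, 0, -1, 1]
iadd       [1, 0, 0]
imul       [1, 0]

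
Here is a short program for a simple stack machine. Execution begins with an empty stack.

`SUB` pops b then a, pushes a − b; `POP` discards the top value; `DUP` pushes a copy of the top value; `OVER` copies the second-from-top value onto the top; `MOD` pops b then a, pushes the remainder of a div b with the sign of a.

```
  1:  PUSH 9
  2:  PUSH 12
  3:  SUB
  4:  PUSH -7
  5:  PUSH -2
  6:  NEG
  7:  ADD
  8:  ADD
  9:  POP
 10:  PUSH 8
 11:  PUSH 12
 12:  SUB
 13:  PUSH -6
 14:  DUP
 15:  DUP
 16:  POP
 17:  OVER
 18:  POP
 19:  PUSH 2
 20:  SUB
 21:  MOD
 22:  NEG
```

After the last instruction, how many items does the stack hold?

PUSH 9  -> 9
PUSH 12 -> 9 12
SUB     -> -3
PUSH -7 -> -3 -7
PUSH -2 -> -3 -7 -2
NEG     -> -3 -7 2
ADD     -> -3 -5
ADD     -> -8
POP     -> (empty)
PUSH 8  -> 8
PUSH 12 -> 8 12
SUB     -> -4
PUSH -6 -> -4 -6
DUP     -> -4 -6 -6
DUP     -> -4 -6 -6 -6
POP     -> -4 -6 -6
OVER    -> -4 -6 -6 -6
POP     -> -4 -6 -6
PUSH 2  -> -4 -6 -6 2
SUB     -> -4 -6 -8
MOD     -> -4 -6
NEG     -> -4 6

2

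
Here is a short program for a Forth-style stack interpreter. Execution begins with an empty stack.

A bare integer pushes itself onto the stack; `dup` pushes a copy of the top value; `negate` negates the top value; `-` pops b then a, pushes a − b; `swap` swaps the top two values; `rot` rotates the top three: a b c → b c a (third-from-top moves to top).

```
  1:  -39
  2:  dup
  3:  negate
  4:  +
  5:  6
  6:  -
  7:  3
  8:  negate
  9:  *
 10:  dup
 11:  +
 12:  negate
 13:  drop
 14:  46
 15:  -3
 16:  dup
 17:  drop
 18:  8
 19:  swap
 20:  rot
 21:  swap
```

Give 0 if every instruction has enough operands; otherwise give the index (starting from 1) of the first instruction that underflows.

0

-39    -> [-39]
dup    -> [-39, -39]
negate -> [-39, 39]
+      -> [0]
6      -> [0, 6]
-      -> [-6]
3      -> [-6, 3]
negate -> [-6, -3]
*      -> [18]
dup    -> [18, 18]
+      -> [36]
negate -> [-36]
drop   -> []
46     -> [46]
-3     -> [46, -3]
dup    -> [46, -3, -3]
drop   -> [46, -3]
8      -> [46, -3, 8]
swap   -> [46, 8, -3]
rot    -> [8, -3, 46]
swap   -> [8, 46, -3]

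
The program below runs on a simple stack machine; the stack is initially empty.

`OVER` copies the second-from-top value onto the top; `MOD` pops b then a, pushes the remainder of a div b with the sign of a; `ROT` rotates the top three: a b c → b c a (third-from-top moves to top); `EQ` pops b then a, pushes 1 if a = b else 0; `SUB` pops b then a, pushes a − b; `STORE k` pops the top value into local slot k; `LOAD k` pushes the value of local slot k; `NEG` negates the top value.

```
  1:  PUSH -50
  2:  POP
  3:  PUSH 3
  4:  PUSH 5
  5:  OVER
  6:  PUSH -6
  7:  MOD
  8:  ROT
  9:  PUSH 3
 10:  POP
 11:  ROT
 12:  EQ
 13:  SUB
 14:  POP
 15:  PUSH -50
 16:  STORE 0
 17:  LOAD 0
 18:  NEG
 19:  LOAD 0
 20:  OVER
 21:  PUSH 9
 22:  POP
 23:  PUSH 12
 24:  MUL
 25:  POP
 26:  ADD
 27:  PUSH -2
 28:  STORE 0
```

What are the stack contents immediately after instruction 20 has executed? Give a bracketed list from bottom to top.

[50, -50, 50]

PUSH -50 → -50
POP      → (empty)
PUSH 3   → 3
PUSH 5   → 3 5
OVER     → 3 5 3
PUSH -6  → 3 5 3 -6
MOD      → 3 5 3
ROT      → 5 3 3
PUSH 3   → 5 3 3 3
POP      → 5 3 3
ROT      → 3 3 5
EQ       → 3 0
SUB      → 3
POP      → (empty)
PUSH -50 → -50
STORE 0  → (empty)
LOAD 0   → -50
NEG      → 50
LOAD 0   → 50 -50
OVER     → 50 -50 50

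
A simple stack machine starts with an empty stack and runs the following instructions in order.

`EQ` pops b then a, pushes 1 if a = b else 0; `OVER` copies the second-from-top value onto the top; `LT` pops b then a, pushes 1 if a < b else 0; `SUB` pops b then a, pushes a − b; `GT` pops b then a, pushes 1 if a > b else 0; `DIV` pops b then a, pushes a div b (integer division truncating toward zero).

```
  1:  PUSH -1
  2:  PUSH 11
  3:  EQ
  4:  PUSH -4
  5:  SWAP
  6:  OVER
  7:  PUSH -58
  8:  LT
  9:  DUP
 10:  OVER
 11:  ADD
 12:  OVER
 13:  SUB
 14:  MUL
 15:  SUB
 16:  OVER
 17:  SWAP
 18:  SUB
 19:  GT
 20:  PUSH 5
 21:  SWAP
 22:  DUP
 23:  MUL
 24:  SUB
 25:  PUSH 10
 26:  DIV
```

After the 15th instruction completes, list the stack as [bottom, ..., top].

PUSH -1  -> -1
PUSH 11  -> -1 11
EQ       -> 0
PUSH -4  -> 0 -4
SWAP     -> -4 0
OVER     -> -4 0 -4
PUSH -58 -> -4 0 -4 -58
LT       -> -4 0 0
DUP      -> -4 0 0 0
OVER     -> -4 0 0 0 0
ADD      -> -4 0 0 0
OVER     -> -4 0 0 0 0
SUB      -> -4 0 0 0
MUL      -> -4 0 0
SUB      -> -4 0

[-4, 0]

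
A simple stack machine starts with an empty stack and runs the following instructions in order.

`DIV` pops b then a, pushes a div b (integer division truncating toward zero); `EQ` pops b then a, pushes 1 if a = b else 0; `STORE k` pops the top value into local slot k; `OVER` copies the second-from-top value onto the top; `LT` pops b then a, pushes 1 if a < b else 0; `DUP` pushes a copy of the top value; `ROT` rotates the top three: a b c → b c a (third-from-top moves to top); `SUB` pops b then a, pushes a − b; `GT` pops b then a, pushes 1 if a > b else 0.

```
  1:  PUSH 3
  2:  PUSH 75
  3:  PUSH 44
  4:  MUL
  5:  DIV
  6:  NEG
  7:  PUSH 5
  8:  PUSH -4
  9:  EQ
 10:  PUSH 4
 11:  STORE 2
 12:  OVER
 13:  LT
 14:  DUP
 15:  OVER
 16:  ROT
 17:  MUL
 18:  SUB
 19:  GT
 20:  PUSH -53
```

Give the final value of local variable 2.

PUSH 3   → [3]
PUSH 75  → [3, 75]
PUSH 44  → [3, 75, 44]
MUL      → [3, 3300]
DIV      → [0]
NEG      → [0]
PUSH 5   → [0, 5]
PUSH -4  → [0, 5, -4]
EQ       → [0, 0]
PUSH 4   → [0, 0, 4]
STORE 2  → [0, 0]
OVER     → [0, 0, 0]
LT       → [0, 0]
DUP      → [0, 0, 0]
OVER     → [0, 0, 0, 0]
ROT      → [0, 0, 0, 0]
MUL      → [0, 0, 0]
SUB      → [0, 0]
GT       → [0]
PUSH -53 → [0, -53]

4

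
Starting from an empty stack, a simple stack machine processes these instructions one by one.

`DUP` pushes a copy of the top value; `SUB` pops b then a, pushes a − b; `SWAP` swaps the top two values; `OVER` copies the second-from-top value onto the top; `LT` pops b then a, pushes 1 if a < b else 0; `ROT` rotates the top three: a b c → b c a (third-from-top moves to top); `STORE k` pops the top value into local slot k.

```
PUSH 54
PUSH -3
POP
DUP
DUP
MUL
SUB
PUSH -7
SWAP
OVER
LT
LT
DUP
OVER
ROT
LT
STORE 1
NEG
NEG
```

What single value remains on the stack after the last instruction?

PUSH 54 : 54
PUSH -3 : 54 -3
POP     : 54
DUP     : 54 54
DUP     : 54 54 54
MUL     : 54 2916
SUB     : -2862
PUSH -7 : -2862 -7
SWAP    : -7 -2862
OVER    : -7 -2862 -7
LT      : -7 1
LT      : 1
DUP     : 1 1
OVER    : 1 1 1
ROT     : 1 1 1
LT      : 1 0
STORE 1 : 1
NEG     : -1
NEG     : 1

1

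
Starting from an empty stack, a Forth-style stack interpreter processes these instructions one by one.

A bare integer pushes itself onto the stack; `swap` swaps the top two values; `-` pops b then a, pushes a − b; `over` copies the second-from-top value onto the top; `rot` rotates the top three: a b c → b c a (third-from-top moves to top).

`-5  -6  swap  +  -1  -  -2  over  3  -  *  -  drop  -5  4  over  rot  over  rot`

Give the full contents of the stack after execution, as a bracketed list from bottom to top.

[4, -5, -5, -5]

-5   -> [-5]
-6   -> [-5, -6]
swap -> [-6, -5]
+    -> [-11]
-1   -> [-11, -1]
-    -> [-10]
-2   -> [-10, -2]
over -> [-10, -2, -10]
3    -> [-10, -2, -10, 3]
-    -> [-10, -2, -13]
*    -> [-10, 26]
-    -> [-36]
drop -> []
-5   -> [-5]
4    -> [-5, 4]
over -> [-5, 4, -5]
rot  -> [4, -5, -5]
over -> [4, -5, -5, -5]
rot  -> [4, -5, -5, -5]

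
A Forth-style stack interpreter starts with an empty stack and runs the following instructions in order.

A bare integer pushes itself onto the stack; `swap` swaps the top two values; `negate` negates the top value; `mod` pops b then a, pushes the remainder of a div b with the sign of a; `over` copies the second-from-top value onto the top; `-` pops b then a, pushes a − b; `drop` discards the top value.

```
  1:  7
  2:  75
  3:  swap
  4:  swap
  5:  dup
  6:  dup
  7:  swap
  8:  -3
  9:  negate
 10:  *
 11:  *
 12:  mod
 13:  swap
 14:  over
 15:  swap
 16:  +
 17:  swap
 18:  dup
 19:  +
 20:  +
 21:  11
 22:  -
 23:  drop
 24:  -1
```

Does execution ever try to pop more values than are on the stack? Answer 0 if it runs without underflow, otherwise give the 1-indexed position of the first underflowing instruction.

7      : [7]
75     : [7, 75]
swap   : [75, 7]
swap   : [7, 75]
dup    : [7, 75, 75]
dup    : [7, 75, 75, 75]
swap   : [7, 75, 75, 75]
-3     : [7, 75, 75, 75, -3]
negate : [7, 75, 75, 75, 3]
*      : [7, 75, 75, 225]
*      : [7, 75, 16875]
mod    : [7, 75]
swap   : [75, 7]
over   : [75, 7, 75]
swap   : [75, 75, 7]
+      : [75, 82]
swap   : [82, 75]
dup    : [82, 75, 75]
+      : [82, 150]
+      : [232]
11     : [232, 11]
-      : [221]
drop   : []
-1     : [-1]

0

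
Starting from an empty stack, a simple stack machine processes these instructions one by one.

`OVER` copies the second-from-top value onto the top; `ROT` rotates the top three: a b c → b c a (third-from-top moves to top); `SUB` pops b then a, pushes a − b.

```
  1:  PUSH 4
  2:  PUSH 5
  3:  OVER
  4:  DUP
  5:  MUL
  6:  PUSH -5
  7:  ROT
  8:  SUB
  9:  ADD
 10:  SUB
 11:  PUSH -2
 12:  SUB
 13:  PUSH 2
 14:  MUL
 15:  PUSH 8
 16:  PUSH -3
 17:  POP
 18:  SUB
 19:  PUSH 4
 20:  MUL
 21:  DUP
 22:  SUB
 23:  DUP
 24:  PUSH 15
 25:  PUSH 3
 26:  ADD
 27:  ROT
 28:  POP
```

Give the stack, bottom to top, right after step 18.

PUSH 4  → 4
PUSH 5  → 4 5
OVER    → 4 5 4
DUP     → 4 5 4 4
MUL     → 4 5 16
PUSH -5 → 4 5 16 -5
ROT     → 4 16 -5 5
SUB     → 4 16 -10
ADD     → 4 6
SUB     → -2
PUSH -2 → -2 -2
SUB     → 0
PUSH 2  → 0 2
MUL     → 0
PUSH 8  → 0 8
PUSH -3 → 0 8 -3
POP     → 0 8
SUB     → -8

[-8]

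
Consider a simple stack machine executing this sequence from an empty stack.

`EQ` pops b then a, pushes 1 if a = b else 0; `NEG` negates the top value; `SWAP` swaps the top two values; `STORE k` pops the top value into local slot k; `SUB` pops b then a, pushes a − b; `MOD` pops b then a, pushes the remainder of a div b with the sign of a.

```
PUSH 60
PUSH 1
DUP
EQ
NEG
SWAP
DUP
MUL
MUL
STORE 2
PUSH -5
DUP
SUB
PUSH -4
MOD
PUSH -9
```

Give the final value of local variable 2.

PUSH 60 → [60]
PUSH 1  → [60, 1]
DUP     → [60, 1, 1]
EQ      → [60, 1]
NEG     → [60, -1]
SWAP    → [-1, 60]
DUP     → [-1, 60, 60]
MUL     → [-1, 3600]
MUL     → [-3600]
STORE 2 → []
PUSH -5 → [-5]
DUP     → [-5, -5]
SUB     → [0]
PUSH -4 → [0, -4]
MOD     → [0]
PUSH -9 → [0, -9]

-3600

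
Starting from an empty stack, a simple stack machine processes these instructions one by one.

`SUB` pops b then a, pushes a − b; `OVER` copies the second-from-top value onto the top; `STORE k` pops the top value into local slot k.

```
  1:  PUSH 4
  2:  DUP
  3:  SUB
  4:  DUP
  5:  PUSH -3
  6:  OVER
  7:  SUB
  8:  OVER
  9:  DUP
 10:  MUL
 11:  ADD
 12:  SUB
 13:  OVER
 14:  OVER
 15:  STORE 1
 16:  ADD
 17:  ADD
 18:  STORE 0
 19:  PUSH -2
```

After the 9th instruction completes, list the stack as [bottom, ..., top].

[0, 0, -3, 0, 0]

PUSH 4   [4]
DUP      [4, 4]
SUB      [0]
DUP      [0, 0]
PUSH -3  [0, 0, -3]
OVER     [0, 0, -3, 0]
SUB      [0, 0, -3]
OVER     [0, 0, -3, 0]
DUP      [0, 0, -3, 0, 0]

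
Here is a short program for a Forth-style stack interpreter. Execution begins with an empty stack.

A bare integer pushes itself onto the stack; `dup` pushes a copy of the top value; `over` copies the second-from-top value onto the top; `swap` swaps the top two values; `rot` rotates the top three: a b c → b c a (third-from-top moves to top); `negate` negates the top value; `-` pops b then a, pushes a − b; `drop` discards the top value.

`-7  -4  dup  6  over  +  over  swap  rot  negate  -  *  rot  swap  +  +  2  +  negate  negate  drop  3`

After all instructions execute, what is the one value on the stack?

-7     → -7
-4     → -7 -4
dup    → -7 -4 -4
6      → -7 -4 -4 6
over   → -7 -4 -4 6 -4
+      → -7 -4 -4 2
over   → -7 -4 -4 2 -4
swap   → -7 -4 -4 -4 2
rot    → -7 -4 -4 2 -4
negate → -7 -4 -4 2 4
-      → -7 -4 -4 -2
*      → -7 -4 8
rot    → -4 8 -7
swap   → -4 -7 8
+      → -4 1
+      → -3
2      → -3 2
+      → -1
negate → 1
negate → -1
drop   → (empty)
3      → 3

3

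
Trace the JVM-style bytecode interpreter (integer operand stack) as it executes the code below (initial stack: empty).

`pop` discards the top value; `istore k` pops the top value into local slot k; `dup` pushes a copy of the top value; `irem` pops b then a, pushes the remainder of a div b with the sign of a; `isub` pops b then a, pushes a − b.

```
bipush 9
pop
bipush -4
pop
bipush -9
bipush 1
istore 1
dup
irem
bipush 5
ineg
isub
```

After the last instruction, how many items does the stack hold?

bipush 9  -> [9]
pop       -> []
bipush -4 -> [-4]
pop       -> []
bipush -9 -> [-9]
bipush 1  -> [-9, 1]
istore 1  -> [-9]
dup       -> [-9, -9]
irem      -> [0]
bipush 5  -> [0, 5]
ineg      -> [0, -5]
isub      -> [5]

1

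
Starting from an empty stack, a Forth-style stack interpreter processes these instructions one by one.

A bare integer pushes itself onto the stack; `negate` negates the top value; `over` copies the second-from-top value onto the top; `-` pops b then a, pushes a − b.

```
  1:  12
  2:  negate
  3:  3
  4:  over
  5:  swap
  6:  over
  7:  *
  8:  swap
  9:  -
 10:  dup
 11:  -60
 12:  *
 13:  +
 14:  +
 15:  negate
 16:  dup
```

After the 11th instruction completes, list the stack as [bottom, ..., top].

[-12, -24, -24, -60]

12     : [12]
negate : [-12]
3      : [-12, 3]
over   : [-12, 3, -12]
swap   : [-12, -12, 3]
over   : [-12, -12, 3, -12]
*      : [-12, -12, -36]
swap   : [-12, -36, -12]
-      : [-12, -24]
dup    : [-12, -24, -24]
-60    : [-12, -24, -24, -60]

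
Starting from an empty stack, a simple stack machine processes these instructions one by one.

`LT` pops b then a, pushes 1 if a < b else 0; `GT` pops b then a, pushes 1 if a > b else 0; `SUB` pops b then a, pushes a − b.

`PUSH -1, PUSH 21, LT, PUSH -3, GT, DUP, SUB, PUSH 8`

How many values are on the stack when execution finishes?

2

PUSH -1 -> [-1]
PUSH 21 -> [-1, 21]
LT      -> [1]
PUSH -3 -> [1, -3]
GT      -> [1]
DUP     -> [1, 1]
SUB     -> [0]
PUSH 8  -> [0, 8]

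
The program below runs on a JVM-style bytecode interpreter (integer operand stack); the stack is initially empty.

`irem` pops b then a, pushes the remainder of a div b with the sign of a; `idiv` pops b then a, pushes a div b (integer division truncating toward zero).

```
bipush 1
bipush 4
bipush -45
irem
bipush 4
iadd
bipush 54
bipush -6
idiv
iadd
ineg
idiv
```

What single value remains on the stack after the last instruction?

bipush 1    1
bipush 4    1 4
bipush -45  1 4 -45
irem        1 4
bipush 4    1 4 4
iadd        1 8
bipush 54   1 8 54
bipush -6   1 8 54 -6
idiv        1 8 -9
iadd        1 -1
ineg        1 1
idiv        1

1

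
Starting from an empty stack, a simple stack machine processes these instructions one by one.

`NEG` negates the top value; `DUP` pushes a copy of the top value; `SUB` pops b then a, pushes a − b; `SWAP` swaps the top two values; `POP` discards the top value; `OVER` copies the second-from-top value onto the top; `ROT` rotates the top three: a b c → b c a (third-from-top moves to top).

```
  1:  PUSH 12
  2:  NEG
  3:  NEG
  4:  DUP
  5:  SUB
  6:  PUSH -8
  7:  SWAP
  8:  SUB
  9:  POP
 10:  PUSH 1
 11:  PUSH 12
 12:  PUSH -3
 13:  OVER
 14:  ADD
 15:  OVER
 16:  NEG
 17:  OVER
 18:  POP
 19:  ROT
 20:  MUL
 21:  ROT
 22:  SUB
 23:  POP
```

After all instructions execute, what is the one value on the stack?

9

PUSH 12  12
NEG      -12
NEG      12
DUP      12 12
SUB      0
PUSH -8  0 -8
SWAP     -8 0
SUB      -8
POP      (empty)
PUSH 1   1
PUSH 12  1 12
PUSH -3  1 12 -3
OVER     1 12 -3 12
ADD      1 12 9
OVER     1 12 9 12
NEG      1 12 9 -12
OVER     1 12 9 -12 9
POP      1 12 9 -12
ROT      1 9 -12 12
MUL      1 9 -144
ROT      9 -144 1
SUB      9 -145
POP      9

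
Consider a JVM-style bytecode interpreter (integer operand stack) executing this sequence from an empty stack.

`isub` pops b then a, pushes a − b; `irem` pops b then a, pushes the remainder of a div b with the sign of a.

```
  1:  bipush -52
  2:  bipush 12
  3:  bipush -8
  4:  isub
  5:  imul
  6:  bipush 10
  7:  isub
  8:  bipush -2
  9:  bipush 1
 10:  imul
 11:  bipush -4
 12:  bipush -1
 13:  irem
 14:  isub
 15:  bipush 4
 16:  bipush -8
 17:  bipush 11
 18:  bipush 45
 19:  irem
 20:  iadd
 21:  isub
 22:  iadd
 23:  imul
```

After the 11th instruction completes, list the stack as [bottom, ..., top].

[-1050, -2, -4]

bipush -52 → -52
bipush 12  → -52 12
bipush -8  → -52 12 -8
isub       → -52 20
imul       → -1040
bipush 10  → -1040 10
isub       → -1050
bipush -2  → -1050 -2
bipush 1   → -1050 -2 1
imul       → -1050 -2
bipush -4  → -1050 -2 -4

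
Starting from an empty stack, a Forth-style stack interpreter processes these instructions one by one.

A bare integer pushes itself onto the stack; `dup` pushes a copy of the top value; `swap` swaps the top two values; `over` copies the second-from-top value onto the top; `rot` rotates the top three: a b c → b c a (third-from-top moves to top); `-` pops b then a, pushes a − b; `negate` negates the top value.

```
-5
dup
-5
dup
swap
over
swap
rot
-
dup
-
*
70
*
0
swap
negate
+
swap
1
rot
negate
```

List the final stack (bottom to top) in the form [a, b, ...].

-5     → [-5]
dup    → [-5, -5]
-5     → [-5, -5, -5]
dup    → [-5, -5, -5, -5]
swap   → [-5, -5, -5, -5]
over   → [-5, -5, -5, -5, -5]
swap   → [-5, -5, -5, -5, -5]
rot    → [-5, -5, -5, -5, -5]
-      → [-5, -5, -5, 0]
dup    → [-5, -5, -5, 0, 0]
-      → [-5, -5, -5, 0]
*      → [-5, -5, 0]
70     → [-5, -5, 0, 70]
*      → [-5, -5, 0]
0      → [-5, -5, 0, 0]
swap   → [-5, -5, 0, 0]
negate → [-5, -5, 0, 0]
+      → [-5, -5, 0]
swap   → [-5, 0, -5]
1      → [-5, 0, -5, 1]
rot    → [-5, -5, 1, 0]
negate → [-5, -5, 1, 0]

[-5, -5, 1, 0]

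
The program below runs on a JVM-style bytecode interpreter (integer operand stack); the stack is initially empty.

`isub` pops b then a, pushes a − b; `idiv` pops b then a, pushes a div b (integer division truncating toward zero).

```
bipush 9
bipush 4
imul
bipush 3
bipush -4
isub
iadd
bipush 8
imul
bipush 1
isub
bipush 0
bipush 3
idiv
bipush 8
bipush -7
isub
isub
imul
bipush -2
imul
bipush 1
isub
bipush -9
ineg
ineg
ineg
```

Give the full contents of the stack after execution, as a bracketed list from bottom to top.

[10289, 9]

bipush 9   [9]
bipush 4   [9, 4]
imul       [36]
bipush 3   [36, 3]
bipush -4  [36, 3, -4]
isub       [36, 7]
iadd       [43]
bipush 8   [43, 8]
imul       [344]
bipush 1   [344, 1]
isub       [343]
bipush 0   [343, 0]
bipush 3   [343, 0, 3]
idiv       [343, 0]
bipush 8   [343, 0, 8]
bipush -7  [343, 0, 8, -7]
isub       [343, 0, 15]
isub       [343, -15]
imul       [-5145]
bipush -2  [-5145, -2]
imul       [10290]
bipush 1   [10290, 1]
isub       [10289]
bipush -9  [10289, -9]
ineg       [10289, 9]
ineg       [10289, -9]
ineg       [10289, 9]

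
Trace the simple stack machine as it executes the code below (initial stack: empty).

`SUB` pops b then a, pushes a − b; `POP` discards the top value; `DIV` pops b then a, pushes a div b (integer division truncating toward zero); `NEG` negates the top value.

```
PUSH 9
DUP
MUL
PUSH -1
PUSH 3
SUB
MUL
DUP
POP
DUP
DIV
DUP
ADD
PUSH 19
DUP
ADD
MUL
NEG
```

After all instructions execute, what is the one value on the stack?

PUSH 9  -> [9]
DUP     -> [9, 9]
MUL     -> [81]
PUSH -1 -> [81, -1]
PUSH 3  -> [81, -1, 3]
SUB     -> [81, -4]
MUL     -> [-324]
DUP     -> [-324, -324]
POP     -> [-324]
DUP     -> [-324, -324]
DIV     -> [1]
DUP     -> [1, 1]
ADD     -> [2]
PUSH 19 -> [2, 19]
DUP     -> [2, 19, 19]
ADD     -> [2, 38]
MUL     -> [76]
NEG     -> [-76]

-76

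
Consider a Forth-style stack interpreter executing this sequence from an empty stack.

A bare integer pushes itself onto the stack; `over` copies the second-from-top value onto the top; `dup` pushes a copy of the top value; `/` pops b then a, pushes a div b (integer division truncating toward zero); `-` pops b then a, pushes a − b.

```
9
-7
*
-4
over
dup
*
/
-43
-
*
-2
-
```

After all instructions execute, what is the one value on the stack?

9    -> [9]
-7   -> [9, -7]
*    -> [-63]
-4   -> [-63, -4]
over -> [-63, -4, -63]
dup  -> [-63, -4, -63, -63]
*    -> [-63, -4, 3969]
/    -> [-63, 0]
-43  -> [-63, 0, -43]
-    -> [-63, 43]
*    -> [-2709]
-2   -> [-2709, -2]
-    -> [-2707]

-2707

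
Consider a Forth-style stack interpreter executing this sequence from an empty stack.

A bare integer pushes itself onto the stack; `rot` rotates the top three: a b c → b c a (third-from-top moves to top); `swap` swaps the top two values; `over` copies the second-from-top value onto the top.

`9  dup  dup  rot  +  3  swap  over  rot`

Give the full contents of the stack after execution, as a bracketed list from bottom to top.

9    : 9
dup  : 9 9
dup  : 9 9 9
rot  : 9 9 9
+    : 9 18
3    : 9 18 3
swap : 9 3 18
over : 9 3 18 3
rot  : 9 18 3 3

[9, 18, 3, 3]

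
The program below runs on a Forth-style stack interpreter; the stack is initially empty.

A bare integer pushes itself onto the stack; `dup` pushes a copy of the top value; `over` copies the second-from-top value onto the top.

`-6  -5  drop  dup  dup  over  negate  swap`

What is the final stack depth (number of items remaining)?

4

-6     → [-6]
-5     → [-6, -5]
drop   → [-6]
dup    → [-6, -6]
dup    → [-6, -6, -6]
over   → [-6, -6, -6, -6]
negate → [-6, -6, -6, 6]
swap   → [-6, -6, 6, -6]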